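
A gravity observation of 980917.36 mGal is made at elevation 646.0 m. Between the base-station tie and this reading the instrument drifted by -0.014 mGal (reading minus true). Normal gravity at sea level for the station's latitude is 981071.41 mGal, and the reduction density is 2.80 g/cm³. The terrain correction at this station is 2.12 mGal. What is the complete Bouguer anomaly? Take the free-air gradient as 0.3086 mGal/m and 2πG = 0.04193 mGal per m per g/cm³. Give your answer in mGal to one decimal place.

Drift-corrected reading = 980917.36 − (-0.014) = 980917.374 mGal
Free-air correction = 0.3086 × 646.0 = 199.36 mGal
Free-air anomaly = 980917.374 − 981071.41 + (199.36) = 45.324 mGal
Bouguer slab correction = 0.04193 × 2.80 × 646.0 = 75.84 mGal
Simple Bouguer anomaly = 45.324 − (75.84) = -30.516 mGal
Complete Bouguer anomaly = -30.516 + 2.12 = -28.396 mGal

-28.4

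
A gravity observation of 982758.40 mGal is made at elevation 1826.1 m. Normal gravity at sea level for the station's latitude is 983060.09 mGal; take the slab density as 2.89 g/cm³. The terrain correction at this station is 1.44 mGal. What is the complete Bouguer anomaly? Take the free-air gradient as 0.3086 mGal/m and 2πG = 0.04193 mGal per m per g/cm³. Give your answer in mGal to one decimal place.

42.0

Free-air correction = 0.3086 × 1826.1 = 563.53 mGal
Free-air anomaly = 982758.40 − 983060.09 + (563.53) = 261.84 mGal
Bouguer slab correction = 0.04193 × 2.89 × 1826.1 = 221.28 mGal
Simple Bouguer anomaly = 261.84 − (221.28) = 40.56 mGal
Complete Bouguer anomaly = 40.56 + 1.44 = 42.00 mGal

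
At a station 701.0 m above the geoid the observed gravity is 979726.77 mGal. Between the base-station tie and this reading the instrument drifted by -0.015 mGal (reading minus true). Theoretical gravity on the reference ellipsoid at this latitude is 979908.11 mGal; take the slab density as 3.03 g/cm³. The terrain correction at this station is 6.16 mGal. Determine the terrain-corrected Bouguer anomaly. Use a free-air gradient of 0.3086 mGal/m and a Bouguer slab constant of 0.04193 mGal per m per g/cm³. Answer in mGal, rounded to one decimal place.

-47.9

Drift-corrected reading = 979726.77 − (-0.015) = 979726.785 mGal
Free-air correction = 0.3086 × 701.0 = 216.33 mGal
Free-air anomaly = 979726.785 − 979908.11 + (216.33) = 35.005 mGal
Bouguer slab correction = 0.04193 × 3.03 × 701.0 = 89.06 mGal
Simple Bouguer anomaly = 35.005 − (89.06) = -54.055 mGal
Complete Bouguer anomaly = -54.055 + 6.16 = -47.895 mGal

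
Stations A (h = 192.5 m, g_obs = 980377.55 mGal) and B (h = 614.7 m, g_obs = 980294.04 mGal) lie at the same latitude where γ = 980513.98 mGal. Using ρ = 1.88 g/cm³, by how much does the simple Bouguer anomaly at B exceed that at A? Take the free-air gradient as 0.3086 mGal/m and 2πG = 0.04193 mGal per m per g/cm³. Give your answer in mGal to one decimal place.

13.5

Δg_SB(A) = 980377.55 − 980513.98 + 0.3086×192.5 − 0.04193×1.88×192.5 = -92.20 mGal
Δg_SB(B) = 980294.04 − 980513.98 + 0.3086×614.7 − 0.04193×1.88×614.7 = -78.70 mGal
Difference = -78.70 − (-92.20) = 13.50 mGal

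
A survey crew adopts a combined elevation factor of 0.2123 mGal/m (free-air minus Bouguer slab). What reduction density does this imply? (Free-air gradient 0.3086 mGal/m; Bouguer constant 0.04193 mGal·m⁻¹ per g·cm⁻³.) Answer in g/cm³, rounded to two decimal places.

2.30

0.2123 = 0.3086 − 0.04193 × ρ
ρ = (0.3086 − 0.2123) / 0.04193 = 2.30 g/cm³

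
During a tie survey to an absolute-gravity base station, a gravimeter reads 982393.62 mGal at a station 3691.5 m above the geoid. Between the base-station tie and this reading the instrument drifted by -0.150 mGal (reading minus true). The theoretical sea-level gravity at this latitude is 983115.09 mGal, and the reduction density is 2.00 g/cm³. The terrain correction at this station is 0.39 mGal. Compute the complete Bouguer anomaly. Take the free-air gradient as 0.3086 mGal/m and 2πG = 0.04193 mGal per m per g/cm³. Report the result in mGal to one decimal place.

108.7

Drift-corrected reading = 982393.62 − (-0.150) = 982393.770 mGal
Free-air correction = 0.3086 × 3691.5 = 1139.20 mGal
Free-air anomaly = 982393.770 − 983115.09 + (1139.20) = 417.880 mGal
Bouguer slab correction = 0.04193 × 2.00 × 3691.5 = 309.57 mGal
Simple Bouguer anomaly = 417.880 − (309.57) = 108.310 mGal
Complete Bouguer anomaly = 108.310 + 0.39 = 108.700 mGal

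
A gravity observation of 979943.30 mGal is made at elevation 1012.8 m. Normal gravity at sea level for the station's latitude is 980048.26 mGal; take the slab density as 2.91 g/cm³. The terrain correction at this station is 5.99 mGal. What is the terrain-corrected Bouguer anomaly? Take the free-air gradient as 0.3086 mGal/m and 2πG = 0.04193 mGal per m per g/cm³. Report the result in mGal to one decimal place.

Free-air correction = 0.3086 × 1012.8 = 312.55 mGal
Free-air anomaly = 979943.30 − 980048.26 + (312.55) = 207.59 mGal
Bouguer slab correction = 0.04193 × 2.91 × 1012.8 = 123.58 mGal
Simple Bouguer anomaly = 207.59 − (123.58) = 84.01 mGal
Complete Bouguer anomaly = 84.01 + 5.99 = 90.00 mGal

90.0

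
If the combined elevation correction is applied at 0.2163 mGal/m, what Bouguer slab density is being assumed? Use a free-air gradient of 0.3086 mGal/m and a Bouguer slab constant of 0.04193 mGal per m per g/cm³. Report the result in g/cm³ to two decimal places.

0.2163 = 0.3086 − 0.04193 × ρ
ρ = (0.3086 − 0.2163) / 0.04193 = 2.20 g/cm³

2.20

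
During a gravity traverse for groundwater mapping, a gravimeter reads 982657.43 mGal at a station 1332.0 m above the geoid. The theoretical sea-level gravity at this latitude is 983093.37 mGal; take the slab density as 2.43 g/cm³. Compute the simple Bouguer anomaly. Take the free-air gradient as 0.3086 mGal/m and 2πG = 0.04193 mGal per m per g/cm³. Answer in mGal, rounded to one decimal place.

-160.6

Free-air correction = 0.3086 × 1332.0 = 411.06 mGal
Free-air anomaly = 982657.43 − 983093.37 + (411.06) = -24.88 mGal
Bouguer slab correction = 0.04193 × 2.43 × 1332.0 = 135.72 mGal
Simple Bouguer anomaly = -24.88 − (135.72) = -160.60 mGal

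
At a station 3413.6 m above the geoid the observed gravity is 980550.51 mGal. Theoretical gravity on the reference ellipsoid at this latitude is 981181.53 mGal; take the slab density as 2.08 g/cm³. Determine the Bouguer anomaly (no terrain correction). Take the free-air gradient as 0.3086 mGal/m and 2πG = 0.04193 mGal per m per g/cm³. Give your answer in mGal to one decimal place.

124.7

Free-air correction = 0.3086 × 3413.6 = 1053.44 mGal
Free-air anomaly = 980550.51 − 981181.53 + (1053.44) = 422.42 mGal
Bouguer slab correction = 0.04193 × 2.08 × 3413.6 = 297.72 mGal
Simple Bouguer anomaly = 422.42 − (297.72) = 124.70 mGal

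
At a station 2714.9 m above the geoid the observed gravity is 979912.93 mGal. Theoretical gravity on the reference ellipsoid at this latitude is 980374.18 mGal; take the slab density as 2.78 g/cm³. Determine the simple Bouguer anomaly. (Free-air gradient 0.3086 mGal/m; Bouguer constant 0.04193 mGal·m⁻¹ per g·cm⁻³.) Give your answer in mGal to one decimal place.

60.1

Free-air correction = 0.3086 × 2714.9 = 837.82 mGal
Free-air anomaly = 979912.93 − 980374.18 + (837.82) = 376.57 mGal
Bouguer slab correction = 0.04193 × 2.78 × 2714.9 = 316.46 mGal
Simple Bouguer anomaly = 376.57 − (316.46) = 60.11 mGal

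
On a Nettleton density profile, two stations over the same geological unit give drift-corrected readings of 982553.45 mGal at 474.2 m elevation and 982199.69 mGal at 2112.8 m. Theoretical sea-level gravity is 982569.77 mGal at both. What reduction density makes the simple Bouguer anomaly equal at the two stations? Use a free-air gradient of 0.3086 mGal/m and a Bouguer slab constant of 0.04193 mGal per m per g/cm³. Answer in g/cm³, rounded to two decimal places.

2.21

Δg_obs = 982199.69 − 982553.45 = -353.76 mGal over Δh = 2112.8 − 474.2 = 1638.6 m
Equal Bouguer anomalies ⇒ Δg_obs + (0.3086 − 0.04193ρ)·Δh = 0
0.3086 − 0.04193ρ = −Δg_obs/Δh = 0.21589
ρ = (0.3086 − 0.21589) / 0.04193 = 2.21 g/cm³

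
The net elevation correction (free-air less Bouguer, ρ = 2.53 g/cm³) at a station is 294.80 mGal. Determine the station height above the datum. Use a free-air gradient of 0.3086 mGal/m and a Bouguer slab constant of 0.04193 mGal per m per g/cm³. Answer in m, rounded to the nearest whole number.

Combined gradient = 0.3086 − 0.04193 × 2.53 = 0.2025171 mGal/m
h = 294.80 / 0.2025171 = 1455.68 m

1456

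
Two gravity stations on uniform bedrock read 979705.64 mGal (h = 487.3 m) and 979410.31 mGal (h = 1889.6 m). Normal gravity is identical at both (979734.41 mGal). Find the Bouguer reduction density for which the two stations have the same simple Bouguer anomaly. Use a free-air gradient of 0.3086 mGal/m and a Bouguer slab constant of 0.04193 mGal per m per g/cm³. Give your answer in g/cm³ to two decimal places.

Δg_obs = 979410.31 − 979705.64 = -295.33 mGal over Δh = 1889.6 − 487.3 = 1402.3 m
Equal Bouguer anomalies ⇒ Δg_obs + (0.3086 − 0.04193ρ)·Δh = 0
0.3086 − 0.04193ρ = −Δg_obs/Δh = 0.21060
ρ = (0.3086 − 0.21060) / 0.04193 = 2.34 g/cm³

2.34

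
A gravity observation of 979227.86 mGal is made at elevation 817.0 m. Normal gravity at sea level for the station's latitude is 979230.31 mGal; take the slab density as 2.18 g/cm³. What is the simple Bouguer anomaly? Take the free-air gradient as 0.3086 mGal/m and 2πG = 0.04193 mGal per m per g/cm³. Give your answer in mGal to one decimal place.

175.0

Free-air correction = 0.3086 × 817.0 = 252.13 mGal
Free-air anomaly = 979227.86 − 979230.31 + (252.13) = 249.68 mGal
Bouguer slab correction = 0.04193 × 2.18 × 817.0 = 74.68 mGal
Simple Bouguer anomaly = 249.68 − (74.68) = 175.00 mGal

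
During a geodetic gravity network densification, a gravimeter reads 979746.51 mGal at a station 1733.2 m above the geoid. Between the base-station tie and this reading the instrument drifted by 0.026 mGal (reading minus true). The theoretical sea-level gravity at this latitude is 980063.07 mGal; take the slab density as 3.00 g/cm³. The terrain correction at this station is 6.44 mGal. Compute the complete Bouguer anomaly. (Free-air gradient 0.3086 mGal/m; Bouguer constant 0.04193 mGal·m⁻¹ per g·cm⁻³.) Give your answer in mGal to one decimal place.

Drift-corrected reading = 979746.51 − (0.026) = 979746.484 mGal
Free-air correction = 0.3086 × 1733.2 = 534.87 mGal
Free-air anomaly = 979746.484 − 980063.07 + (534.87) = 218.284 mGal
Bouguer slab correction = 0.04193 × 3.00 × 1733.2 = 218.02 mGal
Simple Bouguer anomaly = 218.284 − (218.02) = 0.264 mGal
Complete Bouguer anomaly = 0.264 + 6.44 = 6.704 mGal

6.7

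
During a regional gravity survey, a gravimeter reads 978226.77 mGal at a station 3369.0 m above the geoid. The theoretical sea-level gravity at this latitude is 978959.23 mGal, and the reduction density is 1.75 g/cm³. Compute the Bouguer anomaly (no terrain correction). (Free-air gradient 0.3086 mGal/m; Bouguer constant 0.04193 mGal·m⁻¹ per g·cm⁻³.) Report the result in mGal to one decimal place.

60.0

Free-air correction = 0.3086 × 3369.0 = 1039.67 mGal
Free-air anomaly = 978226.77 − 978959.23 + (1039.67) = 307.21 mGal
Bouguer slab correction = 0.04193 × 1.75 × 3369.0 = 247.21 mGal
Simple Bouguer anomaly = 307.21 − (247.21) = 60.00 mGal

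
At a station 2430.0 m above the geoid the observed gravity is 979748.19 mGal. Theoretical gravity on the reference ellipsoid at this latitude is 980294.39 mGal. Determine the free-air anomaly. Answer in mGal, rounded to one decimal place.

Free-air correction = 0.3086 × 2430.0 = 749.90 mGal
Free-air anomaly = 979748.19 − 980294.39 + (749.90) = 203.70 mGal

203.7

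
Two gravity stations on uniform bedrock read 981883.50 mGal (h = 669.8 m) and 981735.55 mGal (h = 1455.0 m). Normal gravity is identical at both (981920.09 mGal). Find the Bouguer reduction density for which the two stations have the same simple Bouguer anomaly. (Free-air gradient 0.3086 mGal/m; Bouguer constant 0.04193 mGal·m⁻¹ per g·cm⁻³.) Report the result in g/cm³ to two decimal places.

Δg_obs = 981735.55 − 981883.50 = -147.95 mGal over Δh = 1455.0 − 669.8 = 785.2 m
Equal Bouguer anomalies ⇒ Δg_obs + (0.3086 − 0.04193ρ)·Δh = 0
0.3086 − 0.04193ρ = −Δg_obs/Δh = 0.18842
ρ = (0.3086 − 0.18842) / 0.04193 = 2.87 g/cm³

2.87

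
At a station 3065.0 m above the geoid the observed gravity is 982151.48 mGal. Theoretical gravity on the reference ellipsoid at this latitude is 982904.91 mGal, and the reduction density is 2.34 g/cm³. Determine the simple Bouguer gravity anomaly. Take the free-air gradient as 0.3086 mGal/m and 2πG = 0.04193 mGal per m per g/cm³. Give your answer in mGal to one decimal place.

Free-air correction = 0.3086 × 3065.0 = 945.86 mGal
Free-air anomaly = 982151.48 − 982904.91 + (945.86) = 192.43 mGal
Bouguer slab correction = 0.04193 × 2.34 × 3065.0 = 300.73 mGal
Simple Bouguer anomaly = 192.43 − (300.73) = -108.30 mGal

-108.3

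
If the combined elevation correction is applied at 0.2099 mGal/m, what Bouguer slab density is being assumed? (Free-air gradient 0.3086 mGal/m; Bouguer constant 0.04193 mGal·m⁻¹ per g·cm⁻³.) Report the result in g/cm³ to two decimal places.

2.35

0.2099 = 0.3086 − 0.04193 × ρ
ρ = (0.3086 − 0.2099) / 0.04193 = 2.35 g/cm³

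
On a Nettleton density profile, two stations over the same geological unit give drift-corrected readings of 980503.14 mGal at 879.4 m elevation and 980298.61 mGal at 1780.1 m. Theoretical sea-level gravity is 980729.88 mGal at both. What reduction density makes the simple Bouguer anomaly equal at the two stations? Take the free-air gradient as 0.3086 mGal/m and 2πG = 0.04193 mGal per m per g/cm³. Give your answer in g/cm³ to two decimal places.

Δg_obs = 980298.61 − 980503.14 = -204.53 mGal over Δh = 1780.1 − 879.4 = 900.7 m
Equal Bouguer anomalies ⇒ Δg_obs + (0.3086 − 0.04193ρ)·Δh = 0
0.3086 − 0.04193ρ = −Δg_obs/Δh = 0.22708
ρ = (0.3086 − 0.22708) / 0.04193 = 1.94 g/cm³

1.94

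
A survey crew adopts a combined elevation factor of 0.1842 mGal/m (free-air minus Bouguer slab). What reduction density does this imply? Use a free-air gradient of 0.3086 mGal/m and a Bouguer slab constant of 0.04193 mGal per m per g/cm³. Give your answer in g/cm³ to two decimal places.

2.97

0.1842 = 0.3086 − 0.04193 × ρ
ρ = (0.3086 − 0.1842) / 0.04193 = 2.97 g/cm³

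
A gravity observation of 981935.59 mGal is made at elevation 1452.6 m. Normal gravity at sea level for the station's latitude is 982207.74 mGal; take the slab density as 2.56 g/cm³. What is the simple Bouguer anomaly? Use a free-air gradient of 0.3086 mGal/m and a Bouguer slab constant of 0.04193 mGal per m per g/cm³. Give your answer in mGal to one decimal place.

20.2

Free-air correction = 0.3086 × 1452.6 = 448.27 mGal
Free-air anomaly = 981935.59 − 982207.74 + (448.27) = 176.12 mGal
Bouguer slab correction = 0.04193 × 2.56 × 1452.6 = 155.92 mGal
Simple Bouguer anomaly = 176.12 − (155.92) = 20.20 mGal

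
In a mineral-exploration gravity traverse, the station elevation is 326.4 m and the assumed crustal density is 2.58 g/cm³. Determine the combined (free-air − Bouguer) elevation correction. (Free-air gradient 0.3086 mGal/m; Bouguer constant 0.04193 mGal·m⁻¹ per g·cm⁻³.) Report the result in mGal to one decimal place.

65.4

Combined gradient = 0.3086 − 0.04193 × 2.58 = 0.2004206 mGal/m
Combined elevation correction = 0.2004206 × 326.4 = 65.4 mGal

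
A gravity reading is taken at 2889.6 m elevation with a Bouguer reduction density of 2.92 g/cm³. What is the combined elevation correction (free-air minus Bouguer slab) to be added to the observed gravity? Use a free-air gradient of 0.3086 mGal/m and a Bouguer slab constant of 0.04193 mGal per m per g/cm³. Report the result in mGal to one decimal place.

Combined gradient = 0.3086 − 0.04193 × 2.92 = 0.1861644 mGal/m
Combined elevation correction = 0.1861644 × 2889.6 = 537.9 mGal

537.9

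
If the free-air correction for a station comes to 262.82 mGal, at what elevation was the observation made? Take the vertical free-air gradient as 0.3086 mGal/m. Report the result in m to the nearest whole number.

852

h = 262.82 / 0.3086 = 851.65 m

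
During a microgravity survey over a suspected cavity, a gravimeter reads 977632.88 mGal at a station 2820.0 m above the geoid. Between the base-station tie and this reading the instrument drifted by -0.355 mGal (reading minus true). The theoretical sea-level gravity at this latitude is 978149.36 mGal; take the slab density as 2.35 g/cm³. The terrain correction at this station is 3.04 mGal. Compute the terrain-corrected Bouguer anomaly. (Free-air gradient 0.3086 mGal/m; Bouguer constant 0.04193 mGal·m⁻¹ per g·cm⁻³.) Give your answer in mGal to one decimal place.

79.3

Drift-corrected reading = 977632.88 − (-0.355) = 977633.235 mGal
Free-air correction = 0.3086 × 2820.0 = 870.25 mGal
Free-air anomaly = 977633.235 − 978149.36 + (870.25) = 354.125 mGal
Bouguer slab correction = 0.04193 × 2.35 × 2820.0 = 277.87 mGal
Simple Bouguer anomaly = 354.125 − (277.87) = 76.255 mGal
Complete Bouguer anomaly = 76.255 + 3.04 = 79.295 mGal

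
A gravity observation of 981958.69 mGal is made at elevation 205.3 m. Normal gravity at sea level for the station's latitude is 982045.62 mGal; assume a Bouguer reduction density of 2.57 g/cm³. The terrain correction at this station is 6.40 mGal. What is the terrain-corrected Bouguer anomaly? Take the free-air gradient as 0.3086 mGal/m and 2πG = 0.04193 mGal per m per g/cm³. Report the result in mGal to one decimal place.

Free-air correction = 0.3086 × 205.3 = 63.36 mGal
Free-air anomaly = 981958.69 − 982045.62 + (63.36) = -23.57 mGal
Bouguer slab correction = 0.04193 × 2.57 × 205.3 = 22.12 mGal
Simple Bouguer anomaly = -23.57 − (22.12) = -45.69 mGal
Complete Bouguer anomaly = -45.69 + 6.40 = -39.29 mGal

-39.3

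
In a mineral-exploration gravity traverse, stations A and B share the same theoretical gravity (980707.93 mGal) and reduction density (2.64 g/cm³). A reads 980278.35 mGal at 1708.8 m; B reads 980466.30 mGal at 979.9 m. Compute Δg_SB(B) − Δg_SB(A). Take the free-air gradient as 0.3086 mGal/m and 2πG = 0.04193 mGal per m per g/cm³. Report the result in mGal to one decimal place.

43.7

Δg_SB(A) = 980278.35 − 980707.93 + 0.3086×1708.8 − 0.04193×2.64×1708.8 = -91.40 mGal
Δg_SB(B) = 980466.30 − 980707.93 + 0.3086×979.9 − 0.04193×2.64×979.9 = -47.70 mGal
Difference = -47.70 − (-91.40) = 43.70 mGal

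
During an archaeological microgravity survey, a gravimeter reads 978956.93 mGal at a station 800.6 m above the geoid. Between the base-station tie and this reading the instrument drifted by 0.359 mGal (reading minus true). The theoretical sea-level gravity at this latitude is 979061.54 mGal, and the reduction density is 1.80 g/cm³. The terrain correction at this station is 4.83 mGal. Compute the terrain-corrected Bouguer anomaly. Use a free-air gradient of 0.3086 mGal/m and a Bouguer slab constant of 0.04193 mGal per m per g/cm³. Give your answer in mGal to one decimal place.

Drift-corrected reading = 978956.93 − (0.359) = 978956.571 mGal
Free-air correction = 0.3086 × 800.6 = 247.07 mGal
Free-air anomaly = 978956.571 − 979061.54 + (247.07) = 142.101 mGal
Bouguer slab correction = 0.04193 × 1.80 × 800.6 = 60.42 mGal
Simple Bouguer anomaly = 142.101 − (60.42) = 81.681 mGal
Complete Bouguer anomaly = 81.681 + 4.83 = 86.511 mGal

86.5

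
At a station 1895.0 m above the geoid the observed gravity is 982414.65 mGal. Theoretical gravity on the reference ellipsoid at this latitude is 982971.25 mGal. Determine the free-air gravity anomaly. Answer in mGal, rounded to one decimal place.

Free-air correction = 0.3086 × 1895.0 = 584.80 mGal
Free-air anomaly = 982414.65 − 982971.25 + (584.80) = 28.20 mGal

28.2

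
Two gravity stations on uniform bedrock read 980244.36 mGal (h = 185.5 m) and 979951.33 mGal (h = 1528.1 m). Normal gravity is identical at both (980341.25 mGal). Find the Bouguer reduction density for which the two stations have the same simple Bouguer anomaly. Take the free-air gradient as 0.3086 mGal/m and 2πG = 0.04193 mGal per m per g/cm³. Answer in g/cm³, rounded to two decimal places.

2.15

Δg_obs = 979951.33 − 980244.36 = -293.03 mGal over Δh = 1528.1 − 185.5 = 1342.6 m
Equal Bouguer anomalies ⇒ Δg_obs + (0.3086 − 0.04193ρ)·Δh = 0
0.3086 − 0.04193ρ = −Δg_obs/Δh = 0.21826
ρ = (0.3086 − 0.21826) / 0.04193 = 2.15 g/cm³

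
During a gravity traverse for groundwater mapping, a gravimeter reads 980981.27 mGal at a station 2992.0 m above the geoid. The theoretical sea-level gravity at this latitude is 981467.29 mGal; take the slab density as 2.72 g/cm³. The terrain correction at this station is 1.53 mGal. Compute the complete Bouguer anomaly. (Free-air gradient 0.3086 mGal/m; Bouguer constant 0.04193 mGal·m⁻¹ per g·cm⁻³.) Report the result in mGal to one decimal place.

97.6

Free-air correction = 0.3086 × 2992.0 = 923.33 mGal
Free-air anomaly = 980981.27 − 981467.29 + (923.33) = 437.31 mGal
Bouguer slab correction = 0.04193 × 2.72 × 2992.0 = 341.24 mGal
Simple Bouguer anomaly = 437.31 − (341.24) = 96.07 mGal
Complete Bouguer anomaly = 96.07 + 1.53 = 97.60 mGal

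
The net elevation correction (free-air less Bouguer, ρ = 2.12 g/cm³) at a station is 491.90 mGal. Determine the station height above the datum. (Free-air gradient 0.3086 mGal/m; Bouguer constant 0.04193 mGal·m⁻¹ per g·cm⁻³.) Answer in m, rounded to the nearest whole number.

2239

Combined gradient = 0.3086 − 0.04193 × 2.12 = 0.2197084 mGal/m
h = 491.90 / 0.2197084 = 2238.88 m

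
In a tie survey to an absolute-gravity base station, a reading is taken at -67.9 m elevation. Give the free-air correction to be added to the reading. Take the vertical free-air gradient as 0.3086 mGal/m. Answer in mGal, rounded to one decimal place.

-21.0

Free-air correction = 0.3086 × -67.9 = -21.0 mGal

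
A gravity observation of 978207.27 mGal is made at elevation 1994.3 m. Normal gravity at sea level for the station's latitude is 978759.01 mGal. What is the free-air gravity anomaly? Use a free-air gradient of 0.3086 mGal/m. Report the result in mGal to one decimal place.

Free-air correction = 0.3086 × 1994.3 = 615.44 mGal
Free-air anomaly = 978207.27 − 978759.01 + (615.44) = 63.70 mGal

63.7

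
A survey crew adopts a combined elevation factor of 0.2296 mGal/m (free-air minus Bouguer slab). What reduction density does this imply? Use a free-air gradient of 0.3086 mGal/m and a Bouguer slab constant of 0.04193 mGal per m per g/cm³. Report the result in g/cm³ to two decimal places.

1.88

0.2296 = 0.3086 − 0.04193 × ρ
ρ = (0.3086 − 0.2296) / 0.04193 = 1.88 g/cm³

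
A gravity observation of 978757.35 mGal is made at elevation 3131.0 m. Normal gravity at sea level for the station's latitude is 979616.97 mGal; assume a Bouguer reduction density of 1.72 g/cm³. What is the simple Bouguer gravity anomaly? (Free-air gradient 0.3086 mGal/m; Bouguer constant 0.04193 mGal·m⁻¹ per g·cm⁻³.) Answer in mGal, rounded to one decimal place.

-119.2

Free-air correction = 0.3086 × 3131.0 = 966.23 mGal
Free-air anomaly = 978757.35 − 979616.97 + (966.23) = 106.61 mGal
Bouguer slab correction = 0.04193 × 1.72 × 3131.0 = 225.81 mGal
Simple Bouguer anomaly = 106.61 − (225.81) = -119.20 mGal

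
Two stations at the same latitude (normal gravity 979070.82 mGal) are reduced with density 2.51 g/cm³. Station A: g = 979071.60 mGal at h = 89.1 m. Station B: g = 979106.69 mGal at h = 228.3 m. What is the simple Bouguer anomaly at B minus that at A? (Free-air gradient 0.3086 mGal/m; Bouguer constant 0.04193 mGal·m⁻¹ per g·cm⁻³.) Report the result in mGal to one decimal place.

63.4

Δg_SB(A) = 979071.60 − 979070.82 + 0.3086×89.1 − 0.04193×2.51×89.1 = 18.90 mGal
Δg_SB(B) = 979106.69 − 979070.82 + 0.3086×228.3 − 0.04193×2.51×228.3 = 82.30 mGal
Difference = 82.30 − (18.90) = 63.40 mGal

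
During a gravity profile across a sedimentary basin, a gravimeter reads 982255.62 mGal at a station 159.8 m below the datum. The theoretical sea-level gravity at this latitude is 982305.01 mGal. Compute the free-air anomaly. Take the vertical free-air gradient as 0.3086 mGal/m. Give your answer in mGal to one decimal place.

Free-air correction = 0.3086 × -159.8 = -49.31 mGal
Free-air anomaly = 982255.62 − 982305.01 + (-49.31) = -98.70 mGal

-98.7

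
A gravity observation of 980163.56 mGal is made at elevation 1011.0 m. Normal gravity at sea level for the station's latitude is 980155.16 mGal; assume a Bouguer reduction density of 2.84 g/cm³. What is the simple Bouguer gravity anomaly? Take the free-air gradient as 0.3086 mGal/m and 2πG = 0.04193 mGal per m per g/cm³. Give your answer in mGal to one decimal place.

200.0

Free-air correction = 0.3086 × 1011.0 = 311.99 mGal
Free-air anomaly = 980163.56 − 980155.16 + (311.99) = 320.39 mGal
Bouguer slab correction = 0.04193 × 2.84 × 1011.0 = 120.39 mGal
Simple Bouguer anomaly = 320.39 − (120.39) = 200.00 mGal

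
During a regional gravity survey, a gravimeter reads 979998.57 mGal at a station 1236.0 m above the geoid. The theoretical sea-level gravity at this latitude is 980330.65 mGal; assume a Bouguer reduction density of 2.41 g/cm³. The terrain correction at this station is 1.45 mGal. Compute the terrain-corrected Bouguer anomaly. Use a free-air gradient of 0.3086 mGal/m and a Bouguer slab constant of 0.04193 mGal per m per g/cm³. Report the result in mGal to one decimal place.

-74.1

Free-air correction = 0.3086 × 1236.0 = 381.43 mGal
Free-air anomaly = 979998.57 − 980330.65 + (381.43) = 49.35 mGal
Bouguer slab correction = 0.04193 × 2.41 × 1236.0 = 124.90 mGal
Simple Bouguer anomaly = 49.35 − (124.90) = -75.55 mGal
Complete Bouguer anomaly = -75.55 + 1.45 = -74.10 mGal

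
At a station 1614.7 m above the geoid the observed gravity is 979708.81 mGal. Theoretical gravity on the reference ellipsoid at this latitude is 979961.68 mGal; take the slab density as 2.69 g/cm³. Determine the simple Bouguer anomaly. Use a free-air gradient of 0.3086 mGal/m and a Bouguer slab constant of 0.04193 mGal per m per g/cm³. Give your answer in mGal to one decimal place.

63.3

Free-air correction = 0.3086 × 1614.7 = 498.30 mGal
Free-air anomaly = 979708.81 − 979961.68 + (498.30) = 245.43 mGal
Bouguer slab correction = 0.04193 × 2.69 × 1614.7 = 182.12 mGal
Simple Bouguer anomaly = 245.43 − (182.12) = 63.31 mGal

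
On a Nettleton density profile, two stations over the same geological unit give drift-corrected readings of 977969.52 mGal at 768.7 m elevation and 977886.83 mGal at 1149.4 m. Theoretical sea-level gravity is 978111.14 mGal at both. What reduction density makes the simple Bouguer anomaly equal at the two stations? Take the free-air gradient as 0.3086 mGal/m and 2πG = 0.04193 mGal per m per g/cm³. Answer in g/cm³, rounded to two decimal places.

Δg_obs = 977886.83 − 977969.52 = -82.69 mGal over Δh = 1149.4 − 768.7 = 380.7 m
Equal Bouguer anomalies ⇒ Δg_obs + (0.3086 − 0.04193ρ)·Δh = 0
0.3086 − 0.04193ρ = −Δg_obs/Δh = 0.21721
ρ = (0.3086 − 0.21721) / 0.04193 = 2.18 g/cm³

2.18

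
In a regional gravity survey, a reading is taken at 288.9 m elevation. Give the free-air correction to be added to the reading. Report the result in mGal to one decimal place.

Free-air correction = 0.3086 × 288.9 = 89.2 mGal

89.2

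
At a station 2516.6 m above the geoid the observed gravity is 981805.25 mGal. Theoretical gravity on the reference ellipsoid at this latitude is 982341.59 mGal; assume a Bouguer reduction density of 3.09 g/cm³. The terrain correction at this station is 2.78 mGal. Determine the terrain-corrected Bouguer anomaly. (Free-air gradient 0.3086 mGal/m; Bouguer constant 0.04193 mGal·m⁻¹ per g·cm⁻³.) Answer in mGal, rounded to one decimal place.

Free-air correction = 0.3086 × 2516.6 = 776.62 mGal
Free-air anomaly = 981805.25 − 982341.59 + (776.62) = 240.28 mGal
Bouguer slab correction = 0.04193 × 3.09 × 2516.6 = 326.06 mGal
Simple Bouguer anomaly = 240.28 − (326.06) = -85.78 mGal
Complete Bouguer anomaly = -85.78 + 2.78 = -83.00 mGal

-83.0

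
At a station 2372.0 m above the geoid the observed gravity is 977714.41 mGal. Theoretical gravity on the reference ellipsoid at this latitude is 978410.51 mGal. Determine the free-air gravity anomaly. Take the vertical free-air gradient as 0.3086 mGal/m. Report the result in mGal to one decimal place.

Free-air correction = 0.3086 × 2372.0 = 732.00 mGal
Free-air anomaly = 977714.41 − 978410.51 + (732.00) = 35.90 mGal

35.9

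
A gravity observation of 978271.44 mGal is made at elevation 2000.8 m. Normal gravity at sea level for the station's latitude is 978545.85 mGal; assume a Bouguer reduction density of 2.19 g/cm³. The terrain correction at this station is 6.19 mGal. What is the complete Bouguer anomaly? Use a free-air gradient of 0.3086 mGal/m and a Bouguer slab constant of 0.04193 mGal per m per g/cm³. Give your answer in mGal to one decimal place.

165.5

Free-air correction = 0.3086 × 2000.8 = 617.45 mGal
Free-air anomaly = 978271.44 − 978545.85 + (617.45) = 343.04 mGal
Bouguer slab correction = 0.04193 × 2.19 × 2000.8 = 183.73 mGal
Simple Bouguer anomaly = 343.04 − (183.73) = 159.31 mGal
Complete Bouguer anomaly = 159.31 + 6.19 = 165.50 mGal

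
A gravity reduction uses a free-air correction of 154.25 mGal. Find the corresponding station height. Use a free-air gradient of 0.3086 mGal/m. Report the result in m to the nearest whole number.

h = 154.25 / 0.3086 = 499.84 m

500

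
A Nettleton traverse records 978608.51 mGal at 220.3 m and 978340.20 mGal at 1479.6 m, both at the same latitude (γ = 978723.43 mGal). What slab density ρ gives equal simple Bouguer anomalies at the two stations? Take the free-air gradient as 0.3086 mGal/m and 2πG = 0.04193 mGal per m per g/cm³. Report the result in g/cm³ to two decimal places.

2.28

Δg_obs = 978340.20 − 978608.51 = -268.31 mGal over Δh = 1479.6 − 220.3 = 1259.3 m
Equal Bouguer anomalies ⇒ Δg_obs + (0.3086 − 0.04193ρ)·Δh = 0
0.3086 − 0.04193ρ = −Δg_obs/Δh = 0.21306
ρ = (0.3086 − 0.21306) / 0.04193 = 2.28 g/cm³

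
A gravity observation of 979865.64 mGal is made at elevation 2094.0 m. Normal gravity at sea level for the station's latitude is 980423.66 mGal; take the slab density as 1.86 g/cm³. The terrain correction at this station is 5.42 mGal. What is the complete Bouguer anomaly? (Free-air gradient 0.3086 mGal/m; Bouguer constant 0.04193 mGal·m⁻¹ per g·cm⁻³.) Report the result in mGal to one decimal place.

-69.7

Free-air correction = 0.3086 × 2094.0 = 646.21 mGal
Free-air anomaly = 979865.64 − 980423.66 + (646.21) = 88.19 mGal
Bouguer slab correction = 0.04193 × 1.86 × 2094.0 = 163.31 mGal
Simple Bouguer anomaly = 88.19 − (163.31) = -75.12 mGal
Complete Bouguer anomaly = -75.12 + 5.42 = -69.70 mGal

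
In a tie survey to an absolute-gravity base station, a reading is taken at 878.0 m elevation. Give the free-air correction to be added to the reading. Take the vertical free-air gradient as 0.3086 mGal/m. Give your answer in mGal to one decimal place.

Free-air correction = 0.3086 × 878.0 = 271.0 mGal

271.0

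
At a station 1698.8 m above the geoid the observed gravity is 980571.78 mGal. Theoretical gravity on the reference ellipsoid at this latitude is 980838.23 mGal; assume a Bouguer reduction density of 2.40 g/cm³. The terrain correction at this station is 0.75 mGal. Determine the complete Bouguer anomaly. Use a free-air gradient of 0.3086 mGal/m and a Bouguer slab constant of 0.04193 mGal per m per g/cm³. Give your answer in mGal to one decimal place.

87.6

Free-air correction = 0.3086 × 1698.8 = 524.25 mGal
Free-air anomaly = 980571.78 − 980838.23 + (524.25) = 257.80 mGal
Bouguer slab correction = 0.04193 × 2.40 × 1698.8 = 170.95 mGal
Simple Bouguer anomaly = 257.80 − (170.95) = 86.85 mGal
Complete Bouguer anomaly = 86.85 + 0.75 = 87.60 mGal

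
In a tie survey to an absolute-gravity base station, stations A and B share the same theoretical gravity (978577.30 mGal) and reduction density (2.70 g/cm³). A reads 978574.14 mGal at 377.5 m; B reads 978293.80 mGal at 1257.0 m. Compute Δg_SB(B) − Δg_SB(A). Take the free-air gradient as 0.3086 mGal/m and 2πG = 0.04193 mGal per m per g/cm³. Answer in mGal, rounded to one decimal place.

Δg_SB(A) = 978574.14 − 978577.30 + 0.3086×377.5 − 0.04193×2.70×377.5 = 70.60 mGal
Δg_SB(B) = 978293.80 − 978577.30 + 0.3086×1257.0 − 0.04193×2.70×1257.0 = -37.90 mGal
Difference = -37.90 − (70.60) = -108.50 mGal

-108.5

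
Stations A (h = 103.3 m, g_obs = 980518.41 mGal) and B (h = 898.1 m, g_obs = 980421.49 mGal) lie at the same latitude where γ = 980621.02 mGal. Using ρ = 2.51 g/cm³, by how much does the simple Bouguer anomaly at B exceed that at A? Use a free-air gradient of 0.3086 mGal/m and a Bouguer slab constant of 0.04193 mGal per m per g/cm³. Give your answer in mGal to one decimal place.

64.7

Δg_SB(A) = 980518.41 − 980621.02 + 0.3086×103.3 − 0.04193×2.51×103.3 = -81.60 mGal
Δg_SB(B) = 980421.49 − 980621.02 + 0.3086×898.1 − 0.04193×2.51×898.1 = -16.90 mGal
Difference = -16.90 − (-81.60) = 64.70 mGal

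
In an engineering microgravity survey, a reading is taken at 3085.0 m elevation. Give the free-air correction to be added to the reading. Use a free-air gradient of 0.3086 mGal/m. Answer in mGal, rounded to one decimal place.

952.0

Free-air correction = 0.3086 × 3085.0 = 952.0 mGal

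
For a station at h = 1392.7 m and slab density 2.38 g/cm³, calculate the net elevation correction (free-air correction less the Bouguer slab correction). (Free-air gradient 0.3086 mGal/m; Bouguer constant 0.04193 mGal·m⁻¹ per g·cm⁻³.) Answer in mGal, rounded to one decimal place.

290.8

Combined gradient = 0.3086 − 0.04193 × 2.38 = 0.2088066 mGal/m
Combined elevation correction = 0.2088066 × 1392.7 = 290.8 mGal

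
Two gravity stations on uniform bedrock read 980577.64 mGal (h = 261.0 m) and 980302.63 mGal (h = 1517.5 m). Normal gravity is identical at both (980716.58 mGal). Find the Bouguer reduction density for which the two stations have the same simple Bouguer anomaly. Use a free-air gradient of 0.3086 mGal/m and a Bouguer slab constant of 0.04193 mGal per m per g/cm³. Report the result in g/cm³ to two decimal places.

Δg_obs = 980302.63 − 980577.64 = -275.01 mGal over Δh = 1517.5 − 261.0 = 1256.5 m
Equal Bouguer anomalies ⇒ Δg_obs + (0.3086 − 0.04193ρ)·Δh = 0
0.3086 − 0.04193ρ = −Δg_obs/Δh = 0.21887
ρ = (0.3086 − 0.21887) / 0.04193 = 2.14 g/cm³

2.14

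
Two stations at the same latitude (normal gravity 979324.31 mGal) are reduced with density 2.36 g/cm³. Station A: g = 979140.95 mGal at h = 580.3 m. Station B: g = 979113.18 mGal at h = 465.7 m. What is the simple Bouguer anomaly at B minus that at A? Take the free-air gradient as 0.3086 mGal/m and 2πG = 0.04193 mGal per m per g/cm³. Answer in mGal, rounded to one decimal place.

-51.8

Δg_SB(A) = 979140.95 − 979324.31 + 0.3086×580.3 − 0.04193×2.36×580.3 = -61.70 mGal
Δg_SB(B) = 979113.18 − 979324.31 + 0.3086×465.7 − 0.04193×2.36×465.7 = -113.50 mGal
Difference = -113.50 − (-61.70) = -51.80 mGal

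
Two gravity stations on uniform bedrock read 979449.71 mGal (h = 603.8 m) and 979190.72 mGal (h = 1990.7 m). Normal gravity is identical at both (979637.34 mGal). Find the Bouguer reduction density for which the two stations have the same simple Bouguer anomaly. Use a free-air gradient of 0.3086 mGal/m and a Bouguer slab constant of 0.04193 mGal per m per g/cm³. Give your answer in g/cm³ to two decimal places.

2.91

Δg_obs = 979190.72 − 979449.71 = -258.99 mGal over Δh = 1990.7 − 603.8 = 1386.9 m
Equal Bouguer anomalies ⇒ Δg_obs + (0.3086 − 0.04193ρ)·Δh = 0
0.3086 − 0.04193ρ = −Δg_obs/Δh = 0.18674
ρ = (0.3086 − 0.18674) / 0.04193 = 2.91 g/cm³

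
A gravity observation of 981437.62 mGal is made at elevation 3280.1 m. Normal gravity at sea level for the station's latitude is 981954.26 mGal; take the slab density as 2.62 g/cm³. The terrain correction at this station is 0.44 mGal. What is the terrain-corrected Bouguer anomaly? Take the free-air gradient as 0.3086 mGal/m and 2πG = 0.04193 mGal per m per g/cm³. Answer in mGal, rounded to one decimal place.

Free-air correction = 0.3086 × 3280.1 = 1012.24 mGal
Free-air anomaly = 981437.62 − 981954.26 + (1012.24) = 495.60 mGal
Bouguer slab correction = 0.04193 × 2.62 × 3280.1 = 360.34 mGal
Simple Bouguer anomaly = 495.60 − (360.34) = 135.26 mGal
Complete Bouguer anomaly = 135.26 + 0.44 = 135.70 mGal

135.7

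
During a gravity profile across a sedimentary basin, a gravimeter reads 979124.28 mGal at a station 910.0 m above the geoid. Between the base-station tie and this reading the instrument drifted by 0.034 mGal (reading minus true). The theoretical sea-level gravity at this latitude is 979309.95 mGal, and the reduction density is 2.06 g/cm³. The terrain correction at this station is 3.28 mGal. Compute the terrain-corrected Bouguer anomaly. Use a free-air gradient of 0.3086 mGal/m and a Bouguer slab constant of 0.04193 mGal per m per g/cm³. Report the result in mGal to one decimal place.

19.8

Drift-corrected reading = 979124.28 − (0.034) = 979124.246 mGal
Free-air correction = 0.3086 × 910.0 = 280.83 mGal
Free-air anomaly = 979124.246 − 979309.95 + (280.83) = 95.126 mGal
Bouguer slab correction = 0.04193 × 2.06 × 910.0 = 78.60 mGal
Simple Bouguer anomaly = 95.126 − (78.60) = 16.526 mGal
Complete Bouguer anomaly = 16.526 + 3.28 = 19.806 mGal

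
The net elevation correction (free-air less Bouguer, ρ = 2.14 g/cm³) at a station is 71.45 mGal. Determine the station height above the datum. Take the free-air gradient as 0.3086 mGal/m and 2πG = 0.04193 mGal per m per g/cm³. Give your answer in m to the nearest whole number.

Combined gradient = 0.3086 − 0.04193 × 2.14 = 0.2188698 mGal/m
h = 71.45 / 0.2188698 = 326.45 m

326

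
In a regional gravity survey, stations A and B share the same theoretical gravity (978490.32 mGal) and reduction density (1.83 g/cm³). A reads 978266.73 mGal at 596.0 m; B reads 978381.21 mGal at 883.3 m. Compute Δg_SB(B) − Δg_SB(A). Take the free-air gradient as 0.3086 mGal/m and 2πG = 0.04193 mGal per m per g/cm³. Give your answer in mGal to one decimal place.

Δg_SB(A) = 978266.73 − 978490.32 + 0.3086×596.0 − 0.04193×1.83×596.0 = -85.40 mGal
Δg_SB(B) = 978381.21 − 978490.32 + 0.3086×883.3 − 0.04193×1.83×883.3 = 95.70 mGal
Difference = 95.70 − (-85.40) = 181.10 mGal

181.1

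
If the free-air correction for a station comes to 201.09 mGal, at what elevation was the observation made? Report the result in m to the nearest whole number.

652

h = 201.09 / 0.3086 = 651.62 m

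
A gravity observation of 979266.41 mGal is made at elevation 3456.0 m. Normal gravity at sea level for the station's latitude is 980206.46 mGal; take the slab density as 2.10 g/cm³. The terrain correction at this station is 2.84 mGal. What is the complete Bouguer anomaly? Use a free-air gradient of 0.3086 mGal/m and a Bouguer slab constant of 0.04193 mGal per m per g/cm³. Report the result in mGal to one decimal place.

Free-air correction = 0.3086 × 3456.0 = 1066.52 mGal
Free-air anomaly = 979266.41 − 980206.46 + (1066.52) = 126.47 mGal
Bouguer slab correction = 0.04193 × 2.10 × 3456.0 = 304.31 mGal
Simple Bouguer anomaly = 126.47 − (304.31) = -177.84 mGal
Complete Bouguer anomaly = -177.84 + 2.84 = -175.00 mGal

-175.0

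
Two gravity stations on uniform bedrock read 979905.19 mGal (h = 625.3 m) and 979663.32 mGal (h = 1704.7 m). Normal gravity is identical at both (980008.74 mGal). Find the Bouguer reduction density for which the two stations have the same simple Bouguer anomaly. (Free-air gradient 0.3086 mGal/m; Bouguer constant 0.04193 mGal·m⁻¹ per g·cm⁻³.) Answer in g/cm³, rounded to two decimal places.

Δg_obs = 979663.32 − 979905.19 = -241.87 mGal over Δh = 1704.7 − 625.3 = 1079.4 m
Equal Bouguer anomalies ⇒ Δg_obs + (0.3086 − 0.04193ρ)·Δh = 0
0.3086 − 0.04193ρ = −Δg_obs/Δh = 0.22408
ρ = (0.3086 − 0.22408) / 0.04193 = 2.02 g/cm³

2.02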